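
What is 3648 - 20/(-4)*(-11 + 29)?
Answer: 3738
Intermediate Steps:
3648 - 20/(-4)*(-11 + 29) = 3648 - 20*(-1/4)*18 = 3648 - (-5)*18 = 3648 - 1*(-90) = 3648 + 90 = 3738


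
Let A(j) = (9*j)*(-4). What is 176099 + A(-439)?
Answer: 191903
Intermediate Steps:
A(j) = -36*j
176099 + A(-439) = 176099 - 36*(-439) = 176099 + 15804 = 191903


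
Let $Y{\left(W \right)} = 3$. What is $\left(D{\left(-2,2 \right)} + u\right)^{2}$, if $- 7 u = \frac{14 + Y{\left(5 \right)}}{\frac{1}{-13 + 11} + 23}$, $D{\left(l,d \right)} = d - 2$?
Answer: $\frac{1156}{99225} \approx 0.01165$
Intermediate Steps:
$D{\left(l,d \right)} = -2 + d$
$u = - \frac{34}{315}$ ($u = - \frac{\left(14 + 3\right) \frac{1}{\frac{1}{-13 + 11} + 23}}{7} = - \frac{17 \frac{1}{\frac{1}{-2} + 23}}{7} = - \frac{17 \frac{1}{- \frac{1}{2} + 23}}{7} = - \frac{17 \frac{1}{\frac{45}{2}}}{7} = - \frac{17 \cdot \frac{2}{45}}{7} = \left(- \frac{1}{7}\right) \frac{34}{45} = - \frac{34}{315} \approx -0.10794$)
$\left(D{\left(-2,2 \right)} + u\right)^{2} = \left(\left(-2 + 2\right) - \frac{34}{315}\right)^{2} = \left(0 - \frac{34}{315}\right)^{2} = \left(- \frac{34}{315}\right)^{2} = \frac{1156}{99225}$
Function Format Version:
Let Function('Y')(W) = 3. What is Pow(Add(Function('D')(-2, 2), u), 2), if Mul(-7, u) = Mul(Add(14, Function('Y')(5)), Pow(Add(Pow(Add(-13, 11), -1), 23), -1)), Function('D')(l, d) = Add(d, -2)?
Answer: Rational(1156, 99225) ≈ 0.011650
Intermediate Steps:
Function('D')(l, d) = Add(-2, d)
u = Rational(-34, 315) (u = Mul(Rational(-1, 7), Mul(Add(14, 3), Pow(Add(Pow(Add(-13, 11), -1), 23), -1))) = Mul(Rational(-1, 7), Mul(17, Pow(Add(Pow(-2, -1), 23), -1))) = Mul(Rational(-1, 7), Mul(17, Pow(Add(Rational(-1, 2), 23), -1))) = Mul(Rational(-1, 7), Mul(17, Pow(Rational(45, 2), -1))) = Mul(Rational(-1, 7), Mul(17, Rational(2, 45))) = Mul(Rational(-1, 7), Rational(34, 45)) = Rational(-34, 315) ≈ -0.10794)
Pow(Add(Function('D')(-2, 2), u), 2) = Pow(Add(Add(-2, 2), Rational(-34, 315)), 2) = Pow(Add(0, Rational(-34, 315)), 2) = Pow(Rational(-34, 315), 2) = Rational(1156, 99225)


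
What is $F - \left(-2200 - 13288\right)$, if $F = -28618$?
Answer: $-13130$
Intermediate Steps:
$F - \left(-2200 - 13288\right) = -28618 - \left(-2200 - 13288\right) = -28618 - -15488 = -28618 + 15488 = -13130$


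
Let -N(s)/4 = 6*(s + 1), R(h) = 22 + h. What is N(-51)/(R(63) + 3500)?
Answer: 80/239 ≈ 0.33473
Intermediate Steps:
N(s) = -24 - 24*s (N(s) = -24*(s + 1) = -24*(1 + s) = -4*(6 + 6*s) = -24 - 24*s)
N(-51)/(R(63) + 3500) = (-24 - 24*(-51))/((22 + 63) + 3500) = (-24 + 1224)/(85 + 3500) = 1200/3585 = 1200*(1/3585) = 80/239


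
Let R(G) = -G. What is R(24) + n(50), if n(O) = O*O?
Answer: 2476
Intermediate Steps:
n(O) = O**2
R(24) + n(50) = -1*24 + 50**2 = -24 + 2500 = 2476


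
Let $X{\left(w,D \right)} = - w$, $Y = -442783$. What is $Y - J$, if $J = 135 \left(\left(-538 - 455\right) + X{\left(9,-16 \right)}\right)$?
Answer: $-307513$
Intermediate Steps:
$J = -135270$ ($J = 135 \left(\left(-538 - 455\right) - 9\right) = 135 \left(-993 - 9\right) = 135 \left(-1002\right) = -135270$)
$Y - J = -442783 - -135270 = -442783 + 135270 = -307513$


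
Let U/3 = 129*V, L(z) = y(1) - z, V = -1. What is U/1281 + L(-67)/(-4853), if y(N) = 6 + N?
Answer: -657635/2072231 ≈ -0.31736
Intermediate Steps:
L(z) = 7 - z (L(z) = (6 + 1) - z = 7 - z)
U = -387 (U = 3*(129*(-1)) = 3*(-129) = -387)
U/1281 + L(-67)/(-4853) = -387/1281 + (7 - 1*(-67))/(-4853) = -387*1/1281 + (7 + 67)*(-1/4853) = -129/427 + 74*(-1/4853) = -129/427 - 74/4853 = -657635/2072231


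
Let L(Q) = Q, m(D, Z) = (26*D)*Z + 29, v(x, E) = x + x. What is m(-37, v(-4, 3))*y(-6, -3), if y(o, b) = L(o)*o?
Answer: 278100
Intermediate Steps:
v(x, E) = 2*x
m(D, Z) = 29 + 26*D*Z (m(D, Z) = 26*D*Z + 29 = 29 + 26*D*Z)
y(o, b) = o**2 (y(o, b) = o*o = o**2)
m(-37, v(-4, 3))*y(-6, -3) = (29 + 26*(-37)*(2*(-4)))*(-6)**2 = (29 + 26*(-37)*(-8))*36 = (29 + 7696)*36 = 7725*36 = 278100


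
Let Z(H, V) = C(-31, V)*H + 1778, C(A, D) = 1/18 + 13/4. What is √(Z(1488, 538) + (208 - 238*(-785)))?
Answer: 2*√435903/3 ≈ 440.15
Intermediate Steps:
C(A, D) = 119/36 (C(A, D) = 1*(1/18) + 13*(¼) = 1/18 + 13/4 = 119/36)
Z(H, V) = 1778 + 119*H/36 (Z(H, V) = 119*H/36 + 1778 = 1778 + 119*H/36)
√(Z(1488, 538) + (208 - 238*(-785))) = √((1778 + (119/36)*1488) + (208 - 238*(-785))) = √((1778 + 14756/3) + (208 + 186830)) = √(20090/3 + 187038) = √(581204/3) = 2*√435903/3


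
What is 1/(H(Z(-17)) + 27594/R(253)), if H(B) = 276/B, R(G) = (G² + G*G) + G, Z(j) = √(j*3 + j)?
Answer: 371430059/1934274292868 + 42047704127*I*√17/5802822878604 ≈ 0.00019203 + 0.029876*I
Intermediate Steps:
Z(j) = 2*√j (Z(j) = √(3*j + j) = √(4*j) = 2*√j)
R(G) = G + 2*G² (R(G) = (G² + G²) + G = 2*G² + G = G + 2*G²)
1/(H(Z(-17)) + 27594/R(253)) = 1/(276/((2*√(-17))) + 27594/((253*(1 + 2*253)))) = 1/(276/((2*(I*√17))) + 27594/((253*(1 + 506)))) = 1/(276/((2*I*√17)) + 27594/((253*507))) = 1/(276*(-I*√17/34) + 27594/128271) = 1/(-138*I*√17/17 + 27594*(1/128271)) = 1/(-138*I*√17/17 + 9198/42757) = 1/(9198/42757 - 138*I*√17/17)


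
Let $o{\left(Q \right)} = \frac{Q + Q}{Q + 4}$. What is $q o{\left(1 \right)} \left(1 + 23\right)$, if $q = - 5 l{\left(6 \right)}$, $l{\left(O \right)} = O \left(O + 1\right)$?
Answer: $-2016$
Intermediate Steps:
$l{\left(O \right)} = O \left(1 + O\right)$
$o{\left(Q \right)} = \frac{2 Q}{4 + Q}$
$q = -210$ ($q = - 5 \cdot 6 \left(1 + 6\right) = - 5 \cdot 6 \cdot 7 = \left(-5\right) 42 = -210$)
$q o{\left(1 \right)} \left(1 + 23\right) = - 210 \cdot 2 \cdot 1 \frac{1}{4 + 1} \left(1 + 23\right) = - 210 \cdot 2 \cdot 1 \cdot \frac{1}{5} \cdot 24 = \left(-210\right) \frac{2}{5} \cdot 24 = \left(-84\right) 24 = -2016$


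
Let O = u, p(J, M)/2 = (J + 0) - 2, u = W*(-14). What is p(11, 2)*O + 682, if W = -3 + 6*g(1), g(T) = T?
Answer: -74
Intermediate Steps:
W = 3 (W = -3 + 6*1 = -3 + 6 = 3)
u = -42 (u = 3*(-14) = -42)
p(J, M) = -4 + 2*J (p(J, M) = 2*((J + 0) - 2) = 2*(J - 2) = 2*(-2 + J) = -4 + 2*J)
O = -42
p(11, 2)*O + 682 = (-4 + 2*11)*(-42) + 682 = (-4 + 22)*(-42) + 682 = 18*(-42) + 682 = -756 + 682 = -74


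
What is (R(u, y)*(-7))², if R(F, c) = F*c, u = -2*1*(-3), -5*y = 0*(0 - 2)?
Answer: 0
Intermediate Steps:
y = 0 (y = -0*(0 - 2) = -0*(-2) = -⅕*0 = 0)
u = 6 (u = -2*(-3) = 6)
(R(u, y)*(-7))² = ((6*0)*(-7))² = (0*(-7))² = 0² = 0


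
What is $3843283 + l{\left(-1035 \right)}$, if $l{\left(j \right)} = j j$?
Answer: $4914508$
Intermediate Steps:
$l{\left(j \right)} = j^{2}$
$3843283 + l{\left(-1035 \right)} = 3843283 + \left(-1035\right)^{2} = 3843283 + 1071225 = 4914508$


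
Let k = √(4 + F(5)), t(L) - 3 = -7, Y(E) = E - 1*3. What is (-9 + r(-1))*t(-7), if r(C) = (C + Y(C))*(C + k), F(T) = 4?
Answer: 16 + 40*√2 ≈ 72.569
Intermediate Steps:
Y(E) = -3 + E (Y(E) = E - 3 = -3 + E)
t(L) = -4 (t(L) = 3 - 7 = -4)
k = 2*√2 (k = √(4 + 4) = √8 = 2*√2 ≈ 2.8284)
r(C) = (-3 + 2*C)*(C + 2*√2) (r(C) = (C + (-3 + C))*(C + 2*√2) = (-3 + 2*C)*(C + 2*√2))
(-9 + r(-1))*t(-7) = (-9 + (-6*√2 - 3*(-1) + 2*(-1)² + 4*(-1)*√2))*(-4) = (-9 + (-6*√2 + 3 + 2*1 - 4*√2))*(-4) = (-9 + (-6*√2 + 3 + 2 - 4*√2))*(-4) = (-9 + (5 - 10*√2))*(-4) = (-4 - 10*√2)*(-4) = 16 + 40*√2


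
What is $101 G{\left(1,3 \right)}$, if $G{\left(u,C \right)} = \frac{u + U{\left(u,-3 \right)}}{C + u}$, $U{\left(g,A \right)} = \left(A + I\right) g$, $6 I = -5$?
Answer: $- \frac{1717}{24} \approx -71.542$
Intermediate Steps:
$I = - \frac{5}{6}$ ($I = \frac{1}{6} \left(-5\right) = - \frac{5}{6} \approx -0.83333$)
$U{\left(g,A \right)} = g \left(- \frac{5}{6} + A\right)$ ($U{\left(g,A \right)} = \left(A - \frac{5}{6}\right) g = \left(- \frac{5}{6} + A\right) g = g \left(- \frac{5}{6} + A\right)$)
$G{\left(u,C \right)} = - \frac{17 u}{6 \left(C + u\right)}$ ($G{\left(u,C \right)} = \frac{u + \frac{u \left(-5 + 6 \left(-3\right)\right)}{6}}{C + u} = \frac{u + \frac{u \left(-5 - 18\right)}{6}}{C + u} = \frac{u + \frac{1}{6} u \left(-23\right)}{C + u} = \frac{u - \frac{23 u}{6}}{C + u} = \frac{\left(- \frac{17}{6}\right) u}{C + u} = - \frac{17 u}{6 \left(C + u\right)}$)
$101 G{\left(1,3 \right)} = 101 \left(\left(-17\right) 1 \frac{1}{6 \cdot 3 + 6 \cdot 1}\right) = 101 \left(\left(-17\right) 1 \frac{1}{18 + 6}\right) = 101 \left(\left(-17\right) 1 \cdot \frac{1}{24}\right) = 101 \left(- \frac{17}{24}\right) = - \frac{1717}{24}$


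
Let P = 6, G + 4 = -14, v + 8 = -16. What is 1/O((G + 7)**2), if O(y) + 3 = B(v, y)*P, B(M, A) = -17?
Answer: -1/105 ≈ -0.0095238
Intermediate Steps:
v = -24 (v = -8 - 16 = -24)
G = -18 (G = -4 - 14 = -18)
O(y) = -105 (O(y) = -3 - 17*6 = -3 - 102 = -105)
1/O((G + 7)**2) = 1/(-105) = -1/105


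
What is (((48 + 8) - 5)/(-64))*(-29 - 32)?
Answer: 3111/64 ≈ 48.609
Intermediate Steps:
(((48 + 8) - 5)/(-64))*(-29 - 32) = ((56 - 5)*(-1/64))*(-61) = (51*(-1/64))*(-61) = -51/64*(-61) = 3111/64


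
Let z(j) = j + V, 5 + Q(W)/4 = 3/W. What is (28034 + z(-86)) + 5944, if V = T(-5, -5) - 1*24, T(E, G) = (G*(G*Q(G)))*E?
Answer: 36668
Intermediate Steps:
Q(W) = -20 + 12/W (Q(W) = -20 + 4*(3/W) = -20 + 12/W)
T(E, G) = E*G²*(-20 + 12/G) (T(E, G) = (G*(G*(-20 + 12/G)))*E = (G²*(-20 + 12/G))*E = E*G²*(-20 + 12/G))
V = 2776 (V = 4*(-5)*(-5)*(3 - 5*(-5)) - 1*24 = 4*(-5)*(-5)*(3 + 25) - 24 = 4*(-5)*(-5)*28 - 24 = 2800 - 24 = 2776)
z(j) = 2776 + j (z(j) = j + 2776 = 2776 + j)
(28034 + z(-86)) + 5944 = (28034 + (2776 - 86)) + 5944 = (28034 + 2690) + 5944 = 30724 + 5944 = 36668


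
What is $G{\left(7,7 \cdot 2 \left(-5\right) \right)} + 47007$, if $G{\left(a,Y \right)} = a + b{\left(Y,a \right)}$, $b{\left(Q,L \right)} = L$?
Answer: $47021$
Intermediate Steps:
$G{\left(a,Y \right)} = 2 a$ ($G{\left(a,Y \right)} = a + a = 2 a$)
$G{\left(7,7 \cdot 2 \left(-5\right) \right)} + 47007 = 2 \cdot 7 + 47007 = 14 + 47007 = 47021$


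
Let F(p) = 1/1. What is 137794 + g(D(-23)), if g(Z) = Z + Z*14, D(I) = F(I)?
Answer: 137809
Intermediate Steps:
F(p) = 1
D(I) = 1
g(Z) = 15*Z (g(Z) = Z + 14*Z = 15*Z)
137794 + g(D(-23)) = 137794 + 15*1 = 137794 + 15 = 137809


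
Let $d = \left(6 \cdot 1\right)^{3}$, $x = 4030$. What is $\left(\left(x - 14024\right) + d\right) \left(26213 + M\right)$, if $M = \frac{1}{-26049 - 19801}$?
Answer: $- \frac{5875923113561}{22925} \approx -2.5631 \cdot 10^{8}$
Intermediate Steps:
$M = - \frac{1}{45850}$ ($M = \frac{1}{-45850} = - \frac{1}{45850} \approx -2.181 \cdot 10^{-5}$)
$d = 216$ ($d = 6^{3} = 216$)
$\left(\left(x - 14024\right) + d\right) \left(26213 + M\right) = \left(\left(4030 - 14024\right) + 216\right) \left(26213 - \frac{1}{45850}\right) = \left(\left(4030 - 14024\right) + 216\right) \frac{1201866049}{45850} = \left(-9994 + 216\right) \frac{1201866049}{45850} = \left(-9778\right) \frac{1201866049}{45850} = - \frac{5875923113561}{22925}$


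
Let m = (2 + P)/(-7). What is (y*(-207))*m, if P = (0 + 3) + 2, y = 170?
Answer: 35190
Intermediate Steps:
P = 5 (P = 3 + 2 = 5)
m = -1 (m = (2 + 5)/(-7) = -⅐*7 = -1)
(y*(-207))*m = (170*(-207))*(-1) = -35190*(-1) = 35190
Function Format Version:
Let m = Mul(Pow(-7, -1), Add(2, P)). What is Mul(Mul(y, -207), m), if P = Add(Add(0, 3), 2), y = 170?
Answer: 35190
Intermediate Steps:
P = 5 (P = Add(3, 2) = 5)
m = -1 (m = Mul(Pow(-7, -1), Add(2, 5)) = Mul(Rational(-1, 7), 7) = -1)
Mul(Mul(y, -207), m) = Mul(Mul(170, -207), -1) = Mul(-35190, -1) = 35190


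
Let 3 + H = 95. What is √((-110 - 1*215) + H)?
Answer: I*√233 ≈ 15.264*I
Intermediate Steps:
H = 92 (H = -3 + 95 = 92)
√((-110 - 1*215) + H) = √((-110 - 1*215) + 92) = √((-110 - 215) + 92) = √(-325 + 92) = √(-233) = I*√233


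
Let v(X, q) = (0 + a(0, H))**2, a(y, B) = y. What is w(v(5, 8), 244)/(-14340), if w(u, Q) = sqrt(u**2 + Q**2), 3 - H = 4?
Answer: -61/3585 ≈ -0.017015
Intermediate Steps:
H = -1 (H = 3 - 1*4 = 3 - 4 = -1)
v(X, q) = 0 (v(X, q) = (0 + 0)**2 = 0**2 = 0)
w(u, Q) = sqrt(Q**2 + u**2)
w(v(5, 8), 244)/(-14340) = sqrt(244**2 + 0**2)/(-14340) = sqrt(59536 + 0)*(-1/14340) = sqrt(59536)*(-1/14340) = 244*(-1/14340) = -61/3585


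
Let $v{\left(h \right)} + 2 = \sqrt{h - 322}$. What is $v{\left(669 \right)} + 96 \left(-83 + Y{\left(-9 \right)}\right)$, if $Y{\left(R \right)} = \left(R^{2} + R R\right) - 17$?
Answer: $5950 + \sqrt{347} \approx 5968.6$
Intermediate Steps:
$Y{\left(R \right)} = -17 + 2 R^{2}$ ($Y{\left(R \right)} = \left(R^{2} + R^{2}\right) - 17 = 2 R^{2} - 17 = -17 + 2 R^{2}$)
$v{\left(h \right)} = -2 + \sqrt{-322 + h}$ ($v{\left(h \right)} = -2 + \sqrt{h - 322} = -2 + \sqrt{-322 + h}$)
$v{\left(669 \right)} + 96 \left(-83 + Y{\left(-9 \right)}\right) = \left(-2 + \sqrt{-322 + 669}\right) + 96 \left(-83 - \left(17 - 2 \left(-9\right)^{2}\right)\right) = \left(-2 + \sqrt{347}\right) + 96 \left(-83 + \left(-17 + 2 \cdot 81\right)\right) = \left(-2 + \sqrt{347}\right) + 96 \left(-83 + \left(-17 + 162\right)\right) = \left(-2 + \sqrt{347}\right) + 96 \left(-83 + 145\right) = \left(-2 + \sqrt{347}\right) + 96 \cdot 62 = \left(-2 + \sqrt{347}\right) + 5952 = 5950 + \sqrt{347}$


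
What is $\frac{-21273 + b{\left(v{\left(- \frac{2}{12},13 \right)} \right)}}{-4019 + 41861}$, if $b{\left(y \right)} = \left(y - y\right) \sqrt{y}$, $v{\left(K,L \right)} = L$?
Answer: $- \frac{1013}{1802} \approx -0.56215$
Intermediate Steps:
$b{\left(y \right)} = 0$ ($b{\left(y \right)} = 0 \sqrt{y} = 0$)
$\frac{-21273 + b{\left(v{\left(- \frac{2}{12},13 \right)} \right)}}{-4019 + 41861} = \frac{-21273 + 0}{-4019 + 41861} = - \frac{21273}{37842} = \left(-21273\right) \frac{1}{37842} = - \frac{1013}{1802}$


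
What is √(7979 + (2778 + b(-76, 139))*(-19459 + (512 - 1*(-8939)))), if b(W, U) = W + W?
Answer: I*√26273029 ≈ 5125.7*I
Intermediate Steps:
b(W, U) = 2*W
√(7979 + (2778 + b(-76, 139))*(-19459 + (512 - 1*(-8939)))) = √(7979 + (2778 + 2*(-76))*(-19459 + (512 - 1*(-8939)))) = √(7979 + (2778 - 152)*(-19459 + (512 + 8939))) = √(7979 + 2626*(-19459 + 9451)) = √(7979 + 2626*(-10008)) = √(7979 - 26281008) = √(-26273029) = I*√26273029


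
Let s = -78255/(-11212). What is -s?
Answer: -78255/11212 ≈ -6.9796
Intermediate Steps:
s = 78255/11212 (s = -78255*(-1/11212) = 78255/11212 ≈ 6.9796)
-s = -1*78255/11212 = -78255/11212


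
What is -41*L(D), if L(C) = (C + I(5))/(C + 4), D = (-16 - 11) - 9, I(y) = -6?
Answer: -861/16 ≈ -53.813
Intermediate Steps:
D = -36 (D = -27 - 9 = -36)
L(C) = (-6 + C)/(4 + C) (L(C) = (C - 6)/(C + 4) = (-6 + C)/(4 + C))
-41*L(D) = -41*(-6 - 36)/(4 - 36) = -41*(-42)/(-32) = -(-41)*(-42)/32 = -41*21/16 = -861/16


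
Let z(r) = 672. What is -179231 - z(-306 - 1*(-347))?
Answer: -179903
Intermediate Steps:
-179231 - z(-306 - 1*(-347)) = -179231 - 1*672 = -179231 - 672 = -179903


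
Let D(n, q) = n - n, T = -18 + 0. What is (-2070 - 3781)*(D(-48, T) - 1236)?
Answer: 7231836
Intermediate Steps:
T = -18
D(n, q) = 0
(-2070 - 3781)*(D(-48, T) - 1236) = (-2070 - 3781)*(0 - 1236) = -5851*(-1236) = 7231836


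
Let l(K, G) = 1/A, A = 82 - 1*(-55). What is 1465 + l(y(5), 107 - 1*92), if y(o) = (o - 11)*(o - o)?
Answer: 200706/137 ≈ 1465.0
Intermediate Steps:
A = 137 (A = 82 + 55 = 137)
y(o) = 0 (y(o) = (-11 + o)*0 = 0)
l(K, G) = 1/137
1465 + l(y(5), 107 - 1*92) = 1465 + 1/137 = 200706/137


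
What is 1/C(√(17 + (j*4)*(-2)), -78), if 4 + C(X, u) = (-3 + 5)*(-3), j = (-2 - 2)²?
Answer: -⅒ ≈ -0.10000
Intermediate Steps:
j = 16 (j = (-4)² = 16)
C(X, u) = -10 (C(X, u) = -4 + (-3 + 5)*(-3) = -4 + 2*(-3) = -4 - 6 = -10)
1/C(√(17 + (j*4)*(-2)), -78) = 1/(-10) = -⅒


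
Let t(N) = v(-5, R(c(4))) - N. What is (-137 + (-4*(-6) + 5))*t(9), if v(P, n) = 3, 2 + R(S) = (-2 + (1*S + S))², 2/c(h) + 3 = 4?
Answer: 648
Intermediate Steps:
c(h) = 2 (c(h) = 2/(-3 + 4) = 2/1 = 2*1 = 2)
R(S) = -2 + (-2 + 2*S)² (R(S) = -2 + (-2 + (1*S + S))² = -2 + (-2 + (S + S))² = -2 + (-2 + 2*S)²)
t(N) = 3 - N
(-137 + (-4*(-6) + 5))*t(9) = (-137 + (-4*(-6) + 5))*(3 - 1*9) = (-137 + (24 + 5))*(3 - 9) = (-137 + 29)*(-6) = -108*(-6) = 648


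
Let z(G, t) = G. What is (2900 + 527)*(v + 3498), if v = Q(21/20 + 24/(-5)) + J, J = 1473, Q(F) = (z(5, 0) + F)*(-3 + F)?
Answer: 272107227/16 ≈ 1.7007e+7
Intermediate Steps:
Q(F) = (-3 + F)*(5 + F) (Q(F) = (5 + F)*(-3 + F) = (-3 + F)*(5 + F))
v = 23433/16 (v = (-15 + (21/20 + 24/(-5))² + 2*(21/20 + 24/(-5))) + 1473 = (-15 + (21*(1/20) + 24*(-⅕))² + 2*(21*(1/20) + 24*(-⅕))) + 1473 = (-15 + (21/20 - 24/5)² + 2*(21/20 - 24/5)) + 1473 = (-15 + (-15/4)² + 2*(-15/4)) + 1473 = (-15 + 225/16 - 15/2) + 1473 = -135/16 + 1473 = 23433/16 ≈ 1464.6)
(2900 + 527)*(v + 3498) = (2900 + 527)*(23433/16 + 3498) = 3427*(79401/16) = 272107227/16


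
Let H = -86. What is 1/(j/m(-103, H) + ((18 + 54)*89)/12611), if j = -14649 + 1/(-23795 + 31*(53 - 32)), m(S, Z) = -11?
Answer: 3210558824/4277220133499 ≈ 0.00075062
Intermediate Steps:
j = -339036457/23144 (j = -14649 + 1/(-23795 + 31*21) = -14649 + 1/(-23795 + 651) = -14649 + 1/(-23144) = -14649 - 1/23144 = -339036457/23144 ≈ -14649.)
1/(j/m(-103, H) + ((18 + 54)*89)/12611) = 1/(-339036457/23144/(-11) + ((18 + 54)*89)/12611) = 1/(-339036457/23144*(-1/11) + (72*89)*(1/12611)) = 1/(339036457/254584 + 6408*(1/12611)) = 1/(339036457/254584 + 6408/12611) = 1/(4277220133499/3210558824) = 3210558824/4277220133499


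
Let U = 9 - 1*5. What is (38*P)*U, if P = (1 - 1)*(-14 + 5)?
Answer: 0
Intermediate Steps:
P = 0 (P = 0*(-9) = 0)
U = 4 (U = 9 - 5 = 4)
(38*P)*U = (38*0)*4 = 0*4 = 0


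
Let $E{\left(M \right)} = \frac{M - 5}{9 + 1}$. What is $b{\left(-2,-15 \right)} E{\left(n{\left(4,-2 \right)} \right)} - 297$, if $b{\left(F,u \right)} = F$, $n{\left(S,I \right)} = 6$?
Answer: $- \frac{1486}{5} \approx -297.2$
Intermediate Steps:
$E{\left(M \right)} = - \frac{1}{2} + \frac{M}{10}$ ($E{\left(M \right)} = \frac{-5 + M}{10} = \left(-5 + M\right) \frac{1}{10} = - \frac{1}{2} + \frac{M}{10}$)
$b{\left(-2,-15 \right)} E{\left(n{\left(4,-2 \right)} \right)} - 297 = - 2 \left(- \frac{1}{2} + \frac{1}{10} \cdot 6\right) - 297 = - 2 \left(- \frac{1}{2} + \frac{3}{5}\right) - 297 = \left(-2\right) \frac{1}{10} - 297 = - \frac{1}{5} - 297 = - \frac{1486}{5}$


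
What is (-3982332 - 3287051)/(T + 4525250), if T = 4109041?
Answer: -7269383/8634291 ≈ -0.84192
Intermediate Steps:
(-3982332 - 3287051)/(T + 4525250) = (-3982332 - 3287051)/(4109041 + 4525250) = -7269383/8634291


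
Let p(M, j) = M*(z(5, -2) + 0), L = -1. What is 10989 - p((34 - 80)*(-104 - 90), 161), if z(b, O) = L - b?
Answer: 64533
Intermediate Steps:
z(b, O) = -1 - b
p(M, j) = -6*M (p(M, j) = M*((-1 - 1*5) + 0) = M*((-1 - 5) + 0) = M*(-6 + 0) = M*(-6) = -6*M)
10989 - p((34 - 80)*(-104 - 90), 161) = 10989 - (-6)*(34 - 80)*(-104 - 90) = 10989 - (-6)*(-46*(-194)) = 10989 - (-6)*8924 = 10989 - 1*(-53544) = 10989 + 53544 = 64533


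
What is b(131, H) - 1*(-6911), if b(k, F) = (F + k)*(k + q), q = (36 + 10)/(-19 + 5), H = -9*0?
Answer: 165491/7 ≈ 23642.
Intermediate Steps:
H = 0
q = -23/7 (q = 46/(-14) = 46*(-1/14) = -23/7 ≈ -3.2857)
b(k, F) = (-23/7 + k)*(F + k) (b(k, F) = (F + k)*(k - 23/7) = (F + k)*(-23/7 + k) = (-23/7 + k)*(F + k))
b(131, H) - 1*(-6911) = (131**2 - 23/7*0 - 23/7*131 + 0*131) - 1*(-6911) = (17161 + 0 - 3013/7 + 0) + 6911 = 117114/7 + 6911 = 165491/7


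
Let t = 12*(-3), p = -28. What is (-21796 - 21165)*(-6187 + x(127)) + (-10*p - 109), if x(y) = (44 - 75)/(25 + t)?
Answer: 2922466867/11 ≈ 2.6568e+8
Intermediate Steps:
t = -36
x(y) = 31/11 (x(y) = (44 - 75)/(25 - 36) = -31/(-11) = -31*(-1/11) = 31/11)
(-21796 - 21165)*(-6187 + x(127)) + (-10*p - 109) = (-21796 - 21165)*(-6187 + 31/11) + (-10*(-28) - 109) = -42961*(-68026/11) + (280 - 109) = 2922464986/11 + 171 = 2922466867/11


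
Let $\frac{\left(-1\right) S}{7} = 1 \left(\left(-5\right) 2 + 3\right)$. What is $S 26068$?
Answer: $1277332$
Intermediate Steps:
$S = 49$ ($S = - 7 \cdot 1 \left(\left(-5\right) 2 + 3\right) = - 7 \cdot 1 \left(-10 + 3\right) = - 7 \cdot 1 \left(-7\right) = \left(-7\right) \left(-7\right) = 49$)
$S 26068 = 49 \cdot 26068 = 1277332$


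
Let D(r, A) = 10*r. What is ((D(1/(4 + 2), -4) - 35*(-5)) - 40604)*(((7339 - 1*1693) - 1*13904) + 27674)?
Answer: -784937104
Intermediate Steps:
((D(1/(4 + 2), -4) - 35*(-5)) - 40604)*(((7339 - 1*1693) - 1*13904) + 27674) = ((10/(4 + 2) - 35*(-5)) - 40604)*(((7339 - 1*1693) - 1*13904) + 27674) = ((10/6 + 175) - 40604)*(((7339 - 1693) - 13904) + 27674) = ((10*(⅙) + 175) - 40604)*((5646 - 13904) + 27674) = ((5/3 + 175) - 40604)*(-8258 + 27674) = (530/3 - 40604)*19416 = -121282/3*19416 = -784937104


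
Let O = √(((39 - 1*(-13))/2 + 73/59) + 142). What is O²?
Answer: 9985/59 ≈ 169.24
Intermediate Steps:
O = √589115/59 (O = √(((39 + 13)*(½) + 73*(1/59)) + 142) = √((52*(½) + 73/59) + 142) = √((26 + 73/59) + 142) = √(1607/59 + 142) = √(9985/59) = √589115/59 ≈ 13.009)
O² = (√589115/59)² = 9985/59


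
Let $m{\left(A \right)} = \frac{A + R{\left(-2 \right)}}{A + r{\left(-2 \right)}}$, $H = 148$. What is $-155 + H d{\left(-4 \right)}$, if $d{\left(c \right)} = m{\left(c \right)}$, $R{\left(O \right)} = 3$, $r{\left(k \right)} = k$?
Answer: $- \frac{391}{3} \approx -130.33$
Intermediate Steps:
$m{\left(A \right)} = \frac{3 + A}{-2 + A}$ ($m{\left(A \right)} = \frac{A + 3}{A - 2} = \frac{3 + A}{-2 + A}$)
$d{\left(c \right)} = \frac{3 + c}{-2 + c}$
$-155 + H d{\left(-4 \right)} = -155 + 148 \frac{3 - 4}{-2 - 4} = -155 + 148 \frac{1}{-6} \left(-1\right) = -155 + 148 \left(\left(- \frac{1}{6}\right) \left(-1\right)\right) = -155 + 148 \cdot \frac{1}{6} = -155 + \frac{74}{3} = - \frac{391}{3}$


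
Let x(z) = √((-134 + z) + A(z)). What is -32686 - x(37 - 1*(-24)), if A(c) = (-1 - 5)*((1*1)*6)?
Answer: -32686 - I*√109 ≈ -32686.0 - 10.44*I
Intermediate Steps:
A(c) = -36 (A(c) = -6*6 = -36)
x(z) = √(-170 + z) (x(z) = √((-134 + z) - 36) = √(-170 + z))
-32686 - x(37 - 1*(-24)) = -32686 - √(-170 + (37 - 1*(-24))) = -32686 - √(-170 + (37 + 24)) = -32686 - √(-170 + 61) = -32686 - √(-109) = -32686 - I*√109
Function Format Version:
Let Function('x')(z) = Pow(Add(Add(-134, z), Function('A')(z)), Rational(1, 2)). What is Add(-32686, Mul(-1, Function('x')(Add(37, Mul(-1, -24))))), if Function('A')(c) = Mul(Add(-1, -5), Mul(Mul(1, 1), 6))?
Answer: Add(-32686, Mul(-1, I, Pow(109, Rational(1, 2)))) ≈ Add(-32686., Mul(-10.440, I))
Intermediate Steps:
Function('A')(c) = -36 (Function('A')(c) = Mul(-6, Mul(1, 6)) = Mul(-6, 6) = -36)
Function('x')(z) = Pow(Add(-170, z), Rational(1, 2)) (Function('x')(z) = Pow(Add(Add(-134, z), -36), Rational(1, 2)) = Pow(Add(-170, z), Rational(1, 2)))
Add(-32686, Mul(-1, Function('x')(Add(37, Mul(-1, -24))))) = Add(-32686, Mul(-1, Pow(Add(-170, Add(37, Mul(-1, -24))), Rational(1, 2)))) = Add(-32686, Mul(-1, Pow(Add(-170, Add(37, 24)), Rational(1, 2)))) = Add(-32686, Mul(-1, Pow(Add(-170, 61), Rational(1, 2)))) = Add(-32686, Mul(-1, Pow(-109, Rational(1, 2)))) = Add(-32686, Mul(-1, Mul(I, Pow(109, Rational(1, 2))))) = Add(-32686, Mul(-1, I, Pow(109, Rational(1, 2))))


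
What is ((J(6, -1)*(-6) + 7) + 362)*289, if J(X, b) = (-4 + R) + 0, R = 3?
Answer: 108375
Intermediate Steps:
J(X, b) = -1 (J(X, b) = (-4 + 3) + 0 = -1 + 0 = -1)
((J(6, -1)*(-6) + 7) + 362)*289 = ((-1*(-6) + 7) + 362)*289 = ((6 + 7) + 362)*289 = (13 + 362)*289 = 375*289 = 108375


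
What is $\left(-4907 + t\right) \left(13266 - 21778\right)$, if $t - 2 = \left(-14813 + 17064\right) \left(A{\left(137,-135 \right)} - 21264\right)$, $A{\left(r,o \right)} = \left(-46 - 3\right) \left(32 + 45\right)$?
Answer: $479763490304$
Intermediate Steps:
$A{\left(r,o \right)} = -3773$ ($A{\left(r,o \right)} = \left(-49\right) 77 = -3773$)
$t = -56358285$ ($t = 2 + \left(-14813 + 17064\right) \left(-3773 - 21264\right) = 2 + 2251 \left(-25037\right) = 2 - 56358287 = -56358285$)
$\left(-4907 + t\right) \left(13266 - 21778\right) = \left(-4907 - 56358285\right) \left(13266 - 21778\right) = \left(-56363192\right) \left(-8512\right) = 479763490304$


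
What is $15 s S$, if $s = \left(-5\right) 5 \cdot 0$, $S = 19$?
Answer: $0$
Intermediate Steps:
$s = 0$ ($s = \left(-25\right) 0 = 0$)
$15 s S = 15 \cdot 0 \cdot 19 = 0 \cdot 19 = 0$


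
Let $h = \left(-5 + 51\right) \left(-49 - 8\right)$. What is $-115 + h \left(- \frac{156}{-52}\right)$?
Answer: $-7981$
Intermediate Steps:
$h = -2622$ ($h = 46 \left(-57\right) = -2622$)
$-115 + h \left(- \frac{156}{-52}\right) = -115 - 2622 \left(- \frac{156}{-52}\right) = -115 - 2622 \left(\left(-156\right) \left(- \frac{1}{52}\right)\right) = -115 - 7866 = -7981$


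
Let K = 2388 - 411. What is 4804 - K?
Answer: 2827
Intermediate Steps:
K = 1977
4804 - K = 4804 - 1*1977 = 4804 - 1977 = 2827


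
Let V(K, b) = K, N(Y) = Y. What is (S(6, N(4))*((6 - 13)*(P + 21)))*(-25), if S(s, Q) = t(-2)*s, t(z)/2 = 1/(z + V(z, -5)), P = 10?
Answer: -16275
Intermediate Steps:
t(z) = 1/z (t(z) = 2/(z + z) = 2/((2*z)) = 2*(1/(2*z)) = 1/z)
S(s, Q) = -s/2 (S(s, Q) = s/(-2) = -s/2)
(S(6, N(4))*((6 - 13)*(P + 21)))*(-25) = ((-1/2*6)*((6 - 13)*(10 + 21)))*(-25) = -(-21)*31*(-25) = -3*(-217)*(-25) = 651*(-25) = -16275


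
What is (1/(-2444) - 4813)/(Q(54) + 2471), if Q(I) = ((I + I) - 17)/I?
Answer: -317600271/163167550 ≈ -1.9465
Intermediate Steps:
Q(I) = (-17 + 2*I)/I (Q(I) = (2*I - 17)/I = (-17 + 2*I)/I)
(1/(-2444) - 4813)/(Q(54) + 2471) = (1/(-2444) - 4813)/((2 - 17/54) + 2471) = (-1/2444 - 4813)/((2 - 17*1/54) + 2471) = -11762973/(2444*((2 - 17/54) + 2471)) = -11762973/(2444*(91/54 + 2471)) = -11762973/(2444*133525/54) = -11762973/2444*54/133525 = -317600271/163167550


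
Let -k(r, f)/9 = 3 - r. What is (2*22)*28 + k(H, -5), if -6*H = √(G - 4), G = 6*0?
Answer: 1205 - 3*I ≈ 1205.0 - 3.0*I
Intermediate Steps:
G = 0
H = -I/3 (H = -√(0 - 4)/6 = -I/3 ≈ -0.33333*I)
k(r, f) = -27 + 9*r (k(r, f) = -9*(3 - r) = -27 + 9*r)
(2*22)*28 + k(H, -5) = (2*22)*28 + (-27 + 9*(-I/3)) = 44*28 + (-27 - 3*I) = 1232 + (-27 - 3*I) = 1205 - 3*I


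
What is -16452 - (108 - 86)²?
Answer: -16936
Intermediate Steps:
-16452 - (108 - 86)² = -16452 - 1*22² = -16452 - 1*484 = -16452 - 484 = -16936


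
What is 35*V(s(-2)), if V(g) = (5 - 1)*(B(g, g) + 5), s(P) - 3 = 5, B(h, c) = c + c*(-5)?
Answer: -3780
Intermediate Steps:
B(h, c) = -4*c (B(h, c) = c - 5*c = -4*c)
s(P) = 8 (s(P) = 3 + 5 = 8)
V(g) = 20 - 16*g (V(g) = (5 - 1)*(-4*g + 5) = 4*(5 - 4*g) = 20 - 16*g)
35*V(s(-2)) = 35*(20 - 16*8) = 35*(20 - 128) = 35*(-108) = -3780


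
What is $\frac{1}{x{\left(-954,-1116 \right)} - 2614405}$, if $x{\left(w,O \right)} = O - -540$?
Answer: $- \frac{1}{2614981} \approx -3.8241 \cdot 10^{-7}$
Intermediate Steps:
$x{\left(w,O \right)} = 540 + O$ ($x{\left(w,O \right)} = O + 540 = 540 + O$)
$\frac{1}{x{\left(-954,-1116 \right)} - 2614405} = \frac{1}{\left(540 - 1116\right) - 2614405} = \frac{1}{-576 - 2614405} = \frac{1}{-2614981} = - \frac{1}{2614981}$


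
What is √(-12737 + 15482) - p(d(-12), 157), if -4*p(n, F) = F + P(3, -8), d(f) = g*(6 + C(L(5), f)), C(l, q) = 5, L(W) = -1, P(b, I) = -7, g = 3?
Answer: 75/2 + 3*√305 ≈ 89.893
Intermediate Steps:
d(f) = 33 (d(f) = 3*(6 + 5) = 3*11 = 33)
p(n, F) = 7/4 - F/4 (p(n, F) = -(F - 7)/4 = -(-7 + F)/4 = 7/4 - F/4)
√(-12737 + 15482) - p(d(-12), 157) = √(-12737 + 15482) - (7/4 - ¼*157) = √2745 - (7/4 - 157/4) = 3*√305 - 1*(-75/2) = 3*√305 + 75/2 = 75/2 + 3*√305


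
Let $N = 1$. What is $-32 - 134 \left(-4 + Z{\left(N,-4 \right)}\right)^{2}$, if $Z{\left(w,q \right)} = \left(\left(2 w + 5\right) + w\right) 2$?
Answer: $-19328$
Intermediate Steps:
$Z{\left(w,q \right)} = 10 + 6 w$ ($Z{\left(w,q \right)} = \left(\left(5 + 2 w\right) + w\right) 2 = \left(5 + 3 w\right) 2 = 10 + 6 w$)
$-32 - 134 \left(-4 + Z{\left(N,-4 \right)}\right)^{2} = -32 - 134 \left(-4 + \left(10 + 6 \cdot 1\right)\right)^{2} = -32 - 134 \left(-4 + \left(10 + 6\right)\right)^{2} = -32 - 134 \left(-4 + 16\right)^{2} = -32 - 134 \cdot 12^{2} = -32 - 19296 = -19328$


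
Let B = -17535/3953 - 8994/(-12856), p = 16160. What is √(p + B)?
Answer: √2607872214724276571/12704942 ≈ 127.11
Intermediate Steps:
B = -94938339/25409884 (B = -17535*1/3953 - 8994*(-1/12856) = -17535/3953 + 4497/6428 = -94938339/25409884 ≈ -3.7363)
√(p + B) = √(16160 - 94938339/25409884) = √(410528787101/25409884) = √2607872214724276571/12704942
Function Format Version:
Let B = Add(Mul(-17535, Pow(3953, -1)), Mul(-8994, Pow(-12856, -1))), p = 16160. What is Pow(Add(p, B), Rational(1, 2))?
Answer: Mul(Rational(1, 12704942), Pow(2607872214724276571, Rational(1, 2))) ≈ 127.11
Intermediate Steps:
B = Rational(-94938339, 25409884) (B = Add(Mul(-17535, Rational(1, 3953)), Mul(-8994, Rational(-1, 12856))) = Add(Rational(-17535, 3953), Rational(4497, 6428)) = Rational(-94938339, 25409884) ≈ -3.7363)
Pow(Add(p, B), Rational(1, 2)) = Pow(Add(16160, Rational(-94938339, 25409884)), Rational(1, 2)) = Pow(Rational(410528787101, 25409884), Rational(1, 2)) = Mul(Rational(1, 12704942), Pow(2607872214724276571, Rational(1, 2)))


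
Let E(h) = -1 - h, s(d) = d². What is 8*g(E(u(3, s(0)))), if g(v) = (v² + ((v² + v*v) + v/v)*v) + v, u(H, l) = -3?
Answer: 192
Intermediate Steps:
g(v) = v + v² + v*(1 + 2*v²) (g(v) = (v² + ((v² + v²) + 1)*v) + v = (v² + (2*v² + 1)*v) + v = (v² + (1 + 2*v²)*v) + v = (v² + v*(1 + 2*v²)) + v = v + v² + v*(1 + 2*v²))
8*g(E(u(3, s(0)))) = 8*((-1 - 1*(-3))*(2 + (-1 - 1*(-3)) + 2*(-1 - 1*(-3))²)) = 8*((-1 + 3)*(2 + (-1 + 3) + 2*(-1 + 3)²)) = 8*(2*(2 + 2 + 2*2²)) = 8*(2*(2 + 2 + 2*4)) = 8*(2*(2 + 2 + 8)) = 8*(2*12) = 8*24 = 192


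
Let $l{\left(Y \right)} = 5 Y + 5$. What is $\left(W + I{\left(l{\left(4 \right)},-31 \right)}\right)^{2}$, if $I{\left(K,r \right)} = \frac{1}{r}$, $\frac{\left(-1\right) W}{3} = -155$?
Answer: $\frac{207763396}{961} \approx 2.162 \cdot 10^{5}$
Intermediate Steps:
$W = 465$ ($W = \left(-3\right) \left(-155\right) = 465$)
$l{\left(Y \right)} = 5 + 5 Y$
$\left(W + I{\left(l{\left(4 \right)},-31 \right)}\right)^{2} = \left(465 + \frac{1}{-31}\right)^{2} = \left(465 - \frac{1}{31}\right)^{2} = \left(\frac{14414}{31}\right)^{2} = \frac{207763396}{961}$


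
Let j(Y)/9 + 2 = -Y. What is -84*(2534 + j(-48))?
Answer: -247632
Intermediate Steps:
j(Y) = -18 - 9*Y (j(Y) = -18 + 9*(-Y) = -18 - 9*Y)
-84*(2534 + j(-48)) = -84*(2534 + (-18 - 9*(-48))) = -84*(2534 + (-18 + 432)) = -84*(2534 + 414) = -84*2948 = -247632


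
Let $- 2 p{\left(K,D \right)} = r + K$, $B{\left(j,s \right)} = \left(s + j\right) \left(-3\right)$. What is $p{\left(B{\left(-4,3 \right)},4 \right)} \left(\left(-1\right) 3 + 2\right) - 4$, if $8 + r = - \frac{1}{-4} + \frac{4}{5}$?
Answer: $- \frac{239}{40} \approx -5.975$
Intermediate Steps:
$B{\left(j,s \right)} = - 3 j - 3 s$ ($B{\left(j,s \right)} = \left(j + s\right) \left(-3\right) = - 3 j - 3 s$)
$r = - \frac{139}{20}$ ($r = -8 + \left(- \frac{1}{-4} + \frac{4}{5}\right) = -8 + \left(\left(-1\right) \left(- \frac{1}{4}\right) + 4 \cdot \frac{1}{5}\right) = -8 + \left(\frac{1}{4} + \frac{4}{5}\right) = -8 + \frac{21}{20} = - \frac{139}{20} \approx -6.95$)
$p{\left(K,D \right)} = \frac{139}{40} - \frac{K}{2}$ ($p{\left(K,D \right)} = - \frac{- \frac{139}{20} + K}{2} = \frac{139}{40} - \frac{K}{2}$)
$p{\left(B{\left(-4,3 \right)},4 \right)} \left(\left(-1\right) 3 + 2\right) - 4 = \left(\frac{139}{40} - \frac{\left(-3\right) \left(-4\right) - 9}{2}\right) \left(\left(-1\right) 3 + 2\right) - 4 = \left(\frac{139}{40} - \frac{12 - 9}{2}\right) \left(-3 + 2\right) - 4 = \left(\frac{139}{40} - \frac{3}{2}\right) \left(-1\right) - 4 = \frac{79}{40} \left(-1\right) - 4 = - \frac{79}{40} - 4 = - \frac{239}{40}$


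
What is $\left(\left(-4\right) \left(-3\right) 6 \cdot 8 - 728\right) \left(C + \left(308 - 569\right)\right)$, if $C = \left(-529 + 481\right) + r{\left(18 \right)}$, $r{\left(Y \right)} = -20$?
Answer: $50008$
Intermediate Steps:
$C = -68$ ($C = \left(-529 + 481\right) - 20 = -48 - 20 = -68$)
$\left(\left(-4\right) \left(-3\right) 6 \cdot 8 - 728\right) \left(C + \left(308 - 569\right)\right) = \left(\left(-4\right) \left(-3\right) 6 \cdot 8 - 728\right) \left(-68 + \left(308 - 569\right)\right) = \left(12 \cdot 6 \cdot 8 - 728\right) \left(-68 - 261\right) = \left(72 \cdot 8 - 728\right) \left(-329\right) = \left(576 - 728\right) \left(-329\right) = \left(-152\right) \left(-329\right) = 50008$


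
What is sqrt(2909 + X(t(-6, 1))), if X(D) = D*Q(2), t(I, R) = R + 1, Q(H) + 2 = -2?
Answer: sqrt(2901) ≈ 53.861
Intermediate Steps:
Q(H) = -4 (Q(H) = -2 - 2 = -4)
t(I, R) = 1 + R
X(D) = -4*D (X(D) = D*(-4) = -4*D)
sqrt(2909 + X(t(-6, 1))) = sqrt(2909 - 4*(1 + 1)) = sqrt(2909 - 4*2) = sqrt(2909 - 8) = sqrt(2901)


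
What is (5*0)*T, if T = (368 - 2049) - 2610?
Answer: 0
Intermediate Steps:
T = -4291 (T = -1681 - 2610 = -4291)
(5*0)*T = (5*0)*(-4291) = 0*(-4291) = 0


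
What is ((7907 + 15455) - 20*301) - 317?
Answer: 17025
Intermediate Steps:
((7907 + 15455) - 20*301) - 317 = (23362 - 6020) - 317 = 17342 - 317 = 17025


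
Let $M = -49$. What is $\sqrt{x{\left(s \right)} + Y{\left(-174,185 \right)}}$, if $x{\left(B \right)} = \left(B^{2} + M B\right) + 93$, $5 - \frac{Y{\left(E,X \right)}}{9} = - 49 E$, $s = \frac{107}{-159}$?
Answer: $\frac{i \sqrt{1935578390}}{159} \approx 276.7 i$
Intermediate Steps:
$s = - \frac{107}{159}$ ($s = 107 \left(- \frac{1}{159}\right) = - \frac{107}{159} \approx -0.67296$)
$Y{\left(E,X \right)} = 45 + 441 E$ ($Y{\left(E,X \right)} = 45 - 9 \left(- 49 E\right) = 45 + 441 E$)
$x{\left(B \right)} = 93 + B^{2} - 49 B$ ($x{\left(B \right)} = \left(B^{2} - 49 B\right) + 93 = 93 + B^{2} - 49 B$)
$\sqrt{x{\left(s \right)} + Y{\left(-174,185 \right)}} = \sqrt{\left(93 + \left(- \frac{107}{159}\right)^{2} - - \frac{5243}{159}\right) + \left(45 + 441 \left(-174\right)\right)} = \sqrt{\left(93 + \frac{11449}{25281} + \frac{5243}{159}\right) + \left(45 - 76734\right)} = \sqrt{\frac{3196219}{25281} - 76689} = \sqrt{- \frac{1935578390}{25281}} = \frac{i \sqrt{1935578390}}{159}$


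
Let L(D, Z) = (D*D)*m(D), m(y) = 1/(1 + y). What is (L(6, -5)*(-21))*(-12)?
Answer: 1296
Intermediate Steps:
L(D, Z) = D²/(1 + D) (L(D, Z) = (D*D)/(1 + D) = D²/(1 + D))
(L(6, -5)*(-21))*(-12) = ((6²/(1 + 6))*(-21))*(-12) = ((36/7)*(-21))*(-12) = -108*(-12) = 1296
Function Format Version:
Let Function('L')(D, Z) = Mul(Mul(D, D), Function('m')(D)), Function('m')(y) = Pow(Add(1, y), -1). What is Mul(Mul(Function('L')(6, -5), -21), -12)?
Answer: 1296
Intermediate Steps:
Function('L')(D, Z) = Mul(Pow(D, 2), Pow(Add(1, D), -1)) (Function('L')(D, Z) = Mul(Mul(D, D), Pow(Add(1, D), -1)) = Mul(Pow(D, 2), Pow(Add(1, D), -1)))
Mul(Mul(Function('L')(6, -5), -21), -12) = Mul(Mul(Mul(Pow(6, 2), Pow(Add(1, 6), -1)), -21), -12) = Mul(Mul(Mul(36, Pow(7, -1)), -21), -12) = Mul(Mul(Mul(36, Rational(1, 7)), -21), -12) = Mul(Mul(Rational(36, 7), -21), -12) = Mul(-108, -12) = 1296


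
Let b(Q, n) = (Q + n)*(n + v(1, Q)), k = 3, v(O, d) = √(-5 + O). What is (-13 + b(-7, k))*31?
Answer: -775 - 248*I ≈ -775.0 - 248.0*I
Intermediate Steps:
b(Q, n) = (Q + n)*(n + 2*I) (b(Q, n) = (Q + n)*(n + √(-5 + 1)) = (Q + n)*(n + √(-4)) = (Q + n)*(n + 2*I))
(-13 + b(-7, k))*31 = (-13 + (3² - 7*3 + 2*I*(-7) + 2*I*3))*31 = (-13 + (9 - 21 - 14*I + 6*I))*31 = (-13 + (-12 - 8*I))*31 = (-25 - 8*I)*31 = -775 - 248*I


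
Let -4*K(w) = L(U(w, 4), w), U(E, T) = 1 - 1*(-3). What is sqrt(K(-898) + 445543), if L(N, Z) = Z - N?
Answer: sqrt(1783074)/2 ≈ 667.66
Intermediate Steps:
U(E, T) = 4 (U(E, T) = 1 + 3 = 4)
K(w) = 1 - w/4 (K(w) = -(w - 1*4)/4 = -(w - 4)/4 = -(-4 + w)/4 = 1 - w/4)
sqrt(K(-898) + 445543) = sqrt((1 - 1/4*(-898)) + 445543) = sqrt((1 + 449/2) + 445543) = sqrt(451/2 + 445543) = sqrt(891537/2) = sqrt(1783074)/2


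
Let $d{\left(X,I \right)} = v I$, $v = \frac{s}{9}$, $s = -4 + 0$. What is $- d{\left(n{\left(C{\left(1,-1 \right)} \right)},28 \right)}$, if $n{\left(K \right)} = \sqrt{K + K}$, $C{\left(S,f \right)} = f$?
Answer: $\frac{112}{9} \approx 12.444$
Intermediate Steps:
$s = -4$
$n{\left(K \right)} = \sqrt{2} \sqrt{K}$ ($n{\left(K \right)} = \sqrt{2 K} = \sqrt{2} \sqrt{K}$)
$v = - \frac{4}{9} \approx -0.44444$
$d{\left(X,I \right)} = - \frac{4 I}{9}$
$- d{\left(n{\left(C{\left(1,-1 \right)} \right)},28 \right)} = - \frac{\left(-4\right) 28}{9} = \left(-1\right) \left(- \frac{112}{9}\right) = \frac{112}{9}$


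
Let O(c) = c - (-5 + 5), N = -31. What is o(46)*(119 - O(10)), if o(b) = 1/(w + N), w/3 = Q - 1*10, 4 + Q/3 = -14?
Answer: -109/223 ≈ -0.48879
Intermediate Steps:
Q = -54 (Q = -12 + 3*(-14) = -12 - 42 = -54)
O(c) = c (O(c) = c - 1*0 = c + 0 = c)
w = -192 (w = 3*(-54 - 1*10) = 3*(-54 - 10) = 3*(-64) = -192)
o(b) = -1/223 (o(b) = 1/(-192 - 31) = 1/(-223) = -1/223)
o(46)*(119 - O(10)) = -(119 - 1*10)/223 = -(119 - 10)/223 = -1/223*109 = -109/223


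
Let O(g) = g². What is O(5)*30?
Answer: 750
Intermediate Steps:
O(5)*30 = 5²*30 = 25*30 = 750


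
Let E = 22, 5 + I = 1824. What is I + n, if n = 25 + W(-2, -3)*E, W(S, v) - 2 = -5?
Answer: 1778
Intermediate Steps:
I = 1819 (I = -5 + 1824 = 1819)
W(S, v) = -3 (W(S, v) = 2 - 5 = -3)
n = -41 (n = 25 - 3*22 = 25 - 66 = -41)
I + n = 1819 - 41 = 1778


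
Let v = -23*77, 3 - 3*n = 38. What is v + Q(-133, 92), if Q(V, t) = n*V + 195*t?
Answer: 53162/3 ≈ 17721.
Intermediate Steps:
n = -35/3 (n = 1 - 1/3*38 = 1 - 38/3 = -35/3 ≈ -11.667)
Q(V, t) = 195*t - 35*V/3 (Q(V, t) = -35*V/3 + 195*t = 195*t - 35*V/3)
v = -1771
v + Q(-133, 92) = -1771 + (195*92 - 35/3*(-133)) = -1771 + (17940 + 4655/3) = -1771 + 58475/3 = 53162/3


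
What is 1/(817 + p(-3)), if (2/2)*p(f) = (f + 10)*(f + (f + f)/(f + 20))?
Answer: 17/13490 ≈ 0.0012602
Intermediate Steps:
p(f) = (10 + f)*(f + 2*f/(20 + f)) (p(f) = (f + 10)*(f + (f + f)/(f + 20)) = (10 + f)*(f + (2*f)/(20 + f)) = (10 + f)*(f + 2*f/(20 + f)))
1/(817 + p(-3)) = 1/(817 - 3*(220 + (-3)**2 + 32*(-3))/(20 - 3)) = 1/(817 - 3*(220 + 9 - 96)/17) = 1/(817 - 3*1/17*133) = 1/(817 - 399/17) = 1/(13490/17) = 17/13490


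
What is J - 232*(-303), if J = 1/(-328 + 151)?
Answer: 12442391/177 ≈ 70296.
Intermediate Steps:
J = -1/177 (J = 1/(-177) = -1/177 ≈ -0.0056497)
J - 232*(-303) = -1/177 - 232*(-303) = -1/177 + 70296 = 12442391/177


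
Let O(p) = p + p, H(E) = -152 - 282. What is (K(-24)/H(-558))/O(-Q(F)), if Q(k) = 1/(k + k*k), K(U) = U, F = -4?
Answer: -72/217 ≈ -0.33180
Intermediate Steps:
H(E) = -434
Q(k) = 1/(k + k**2)
O(p) = 2*p
(K(-24)/H(-558))/O(-Q(F)) = (-24/(-434))/((2*(-1/((-4)*(1 - 4))))) = (-24*(-1/434))/((2*(-(-1)/(4*(-3))))) = 12/(217*((2*(-(-1)*(-1)/(4*3))))) = 12/(217*((2*(-1*1/12)))) = 12/(217*((2*(-1/12)))) = 12/(217*(-1/6)) = (12/217)*(-6) = -72/217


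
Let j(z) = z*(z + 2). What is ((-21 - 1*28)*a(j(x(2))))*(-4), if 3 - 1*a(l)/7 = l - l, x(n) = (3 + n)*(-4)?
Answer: 4116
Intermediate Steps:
x(n) = -12 - 4*n
j(z) = z*(2 + z)
a(l) = 21 (a(l) = 21 - 7*(l - l) = 21 - 7*0 = 21 + 0 = 21)
((-21 - 1*28)*a(j(x(2))))*(-4) = ((-21 - 1*28)*21)*(-4) = ((-21 - 28)*21)*(-4) = -49*21*(-4) = -1029*(-4) = 4116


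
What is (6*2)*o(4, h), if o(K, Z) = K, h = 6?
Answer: 48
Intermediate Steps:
(6*2)*o(4, h) = (6*2)*4 = 12*4 = 48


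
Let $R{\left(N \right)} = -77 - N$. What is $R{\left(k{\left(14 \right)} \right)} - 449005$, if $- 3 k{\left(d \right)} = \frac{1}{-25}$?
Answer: $- \frac{33681151}{75} \approx -4.4908 \cdot 10^{5}$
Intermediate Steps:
$k{\left(d \right)} = \frac{1}{75}$ ($k{\left(d \right)} = - \frac{1}{3 \left(-25\right)} = \left(- \frac{1}{3}\right) \left(- \frac{1}{25}\right) = \frac{1}{75}$)
$R{\left(k{\left(14 \right)} \right)} - 449005 = \left(-77 - \frac{1}{75}\right) - 449005 = - \frac{5776}{75} - 449005 = - \frac{33681151}{75}$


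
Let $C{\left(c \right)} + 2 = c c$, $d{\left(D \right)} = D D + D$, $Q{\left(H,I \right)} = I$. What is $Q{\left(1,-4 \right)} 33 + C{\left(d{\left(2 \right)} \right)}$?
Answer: $-98$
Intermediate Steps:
$d{\left(D \right)} = D + D^{2}$ ($d{\left(D \right)} = D^{2} + D = D + D^{2}$)
$C{\left(c \right)} = -2 + c^{2}$ ($C{\left(c \right)} = -2 + c c = -2 + c^{2}$)
$Q{\left(1,-4 \right)} 33 + C{\left(d{\left(2 \right)} \right)} = \left(-4\right) 33 - \left(2 - \left(2 \left(1 + 2\right)\right)^{2}\right) = -132 - \left(2 - \left(2 \cdot 3\right)^{2}\right) = -132 - \left(2 - 6^{2}\right) = -132 + \left(-2 + 36\right) = -132 + 34 = -98$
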